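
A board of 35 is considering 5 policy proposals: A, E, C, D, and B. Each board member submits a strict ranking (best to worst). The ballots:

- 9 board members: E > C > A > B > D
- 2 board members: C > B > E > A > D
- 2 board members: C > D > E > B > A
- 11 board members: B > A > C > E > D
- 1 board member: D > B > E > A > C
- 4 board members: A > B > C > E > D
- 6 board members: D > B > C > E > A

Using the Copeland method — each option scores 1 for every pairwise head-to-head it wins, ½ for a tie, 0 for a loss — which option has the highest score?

A: beats D; loses to E, C, and B → score 1.
E: beats A and D; loses to C and B → score 2.
C: beats A, E, and D; loses to B → score 3.
D: loses to A, E, C, and B → score 0.
B: beats A, E, C, and D → score 4.
B has the best pairwise record.

B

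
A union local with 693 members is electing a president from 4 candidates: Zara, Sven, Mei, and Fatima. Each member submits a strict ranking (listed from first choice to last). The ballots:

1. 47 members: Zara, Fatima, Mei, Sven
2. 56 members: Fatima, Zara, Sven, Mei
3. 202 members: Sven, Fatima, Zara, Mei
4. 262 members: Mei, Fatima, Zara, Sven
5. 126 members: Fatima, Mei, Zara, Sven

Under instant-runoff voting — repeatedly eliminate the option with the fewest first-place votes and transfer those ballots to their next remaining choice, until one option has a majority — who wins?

Round 1: Zara 47, Sven 202, Mei 262, Fatima 182. Eliminate Zara.
Round 2: Sven 202, Mei 262, Fatima 229. Eliminate Sven.
Round 3: Mei 262, Fatima 431. Fatima has a majority.

Fatima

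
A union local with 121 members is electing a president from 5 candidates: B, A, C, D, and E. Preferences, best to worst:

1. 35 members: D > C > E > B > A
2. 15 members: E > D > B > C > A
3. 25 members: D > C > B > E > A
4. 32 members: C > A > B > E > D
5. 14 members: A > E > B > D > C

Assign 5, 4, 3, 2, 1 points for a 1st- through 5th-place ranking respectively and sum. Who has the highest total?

C

B: 35·2 + 15·3 + 25·3 + 32·3 + 14·3 = 328
A: 35·1 + 15·1 + 25·1 + 32·4 + 14·5 = 273
C: 35·4 + 15·2 + 25·4 + 32·5 + 14·1 = 444
D: 35·5 + 15·4 + 25·5 + 32·1 + 14·2 = 420
E: 35·3 + 15·5 + 25·2 + 32·2 + 14·4 = 350
C has the highest Borda score (444).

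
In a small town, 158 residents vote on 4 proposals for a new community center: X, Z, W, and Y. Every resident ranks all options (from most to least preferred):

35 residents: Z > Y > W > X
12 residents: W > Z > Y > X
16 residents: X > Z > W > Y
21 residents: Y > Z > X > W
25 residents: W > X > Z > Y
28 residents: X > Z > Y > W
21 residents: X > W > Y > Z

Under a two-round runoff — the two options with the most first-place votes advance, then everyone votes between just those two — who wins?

Round 1 first-place votes: X 65, Z 35, W 37, Y 21.
X and W advance.
Runoff: X is preferred to W by 86 voters; W by 72.
X wins the runoff.

X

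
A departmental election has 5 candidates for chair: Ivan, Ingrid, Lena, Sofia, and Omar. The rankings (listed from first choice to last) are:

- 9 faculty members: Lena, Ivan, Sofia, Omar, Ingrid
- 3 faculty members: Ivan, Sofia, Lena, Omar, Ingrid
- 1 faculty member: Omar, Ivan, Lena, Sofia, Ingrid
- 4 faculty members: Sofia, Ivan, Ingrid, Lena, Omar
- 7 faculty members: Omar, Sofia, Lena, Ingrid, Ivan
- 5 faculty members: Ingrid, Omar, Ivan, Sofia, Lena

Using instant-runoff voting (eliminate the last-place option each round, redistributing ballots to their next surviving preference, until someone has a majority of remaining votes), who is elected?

Round 1: Ivan 3, Ingrid 5, Lena 9, Sofia 4, Omar 8. Eliminate Ivan.
Round 2: Ingrid 5, Lena 9, Sofia 7, Omar 8. Eliminate Ingrid.
Round 3: Lena 9, Sofia 7, Omar 13. Eliminate Sofia.
Round 4: Lena 16, Omar 13. Lena has a majority.

Lena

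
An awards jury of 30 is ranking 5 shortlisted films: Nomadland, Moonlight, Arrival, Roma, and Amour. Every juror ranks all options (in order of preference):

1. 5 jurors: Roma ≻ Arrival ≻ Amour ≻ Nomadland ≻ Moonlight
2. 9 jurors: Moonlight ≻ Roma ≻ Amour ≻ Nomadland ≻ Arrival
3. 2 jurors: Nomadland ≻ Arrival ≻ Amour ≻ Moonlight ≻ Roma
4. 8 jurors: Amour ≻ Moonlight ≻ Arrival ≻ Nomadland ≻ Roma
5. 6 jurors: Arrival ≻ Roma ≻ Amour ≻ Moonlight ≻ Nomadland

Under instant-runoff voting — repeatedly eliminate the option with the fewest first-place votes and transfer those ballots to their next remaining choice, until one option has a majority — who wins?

Round 1: Nomadland 2, Moonlight 9, Arrival 6, Roma 5, Amour 8. Eliminate Nomadland.
Round 2: Moonlight 9, Arrival 8, Roma 5, Amour 8. Eliminate Roma.
Round 3: Moonlight 9, Arrival 13, Amour 8. Eliminate Amour.
Round 4: Moonlight 17, Arrival 13. Moonlight has a majority.

Moonlight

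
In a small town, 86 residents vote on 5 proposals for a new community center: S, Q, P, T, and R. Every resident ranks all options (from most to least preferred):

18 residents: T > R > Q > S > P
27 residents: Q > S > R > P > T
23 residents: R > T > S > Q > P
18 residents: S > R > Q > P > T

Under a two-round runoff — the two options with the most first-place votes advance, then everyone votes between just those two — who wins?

R

Round 1 first-place votes: S 18, Q 27, P 0, T 18, R 23.
Q and R advance.
Runoff: Q is preferred to R by 27 voters; R by 59.
R wins the runoff.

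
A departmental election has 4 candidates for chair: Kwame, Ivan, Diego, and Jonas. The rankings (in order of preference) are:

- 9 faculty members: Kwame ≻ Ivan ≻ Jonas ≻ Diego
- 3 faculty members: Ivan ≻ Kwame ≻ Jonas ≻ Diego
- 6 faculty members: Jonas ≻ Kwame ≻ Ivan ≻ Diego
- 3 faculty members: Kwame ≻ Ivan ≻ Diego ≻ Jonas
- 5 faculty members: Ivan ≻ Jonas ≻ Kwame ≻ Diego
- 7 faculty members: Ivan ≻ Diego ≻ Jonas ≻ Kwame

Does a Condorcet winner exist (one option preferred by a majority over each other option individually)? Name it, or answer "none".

Checking pairwise contests:
Jonas beats Kwame 18–15.
Kwame beats Ivan 18–15.
Kwame beats Diego 26–7.
Ivan beats Jonas 27–6.
Every option loses at least one head-to-head, so there is no Condorcet winner.

none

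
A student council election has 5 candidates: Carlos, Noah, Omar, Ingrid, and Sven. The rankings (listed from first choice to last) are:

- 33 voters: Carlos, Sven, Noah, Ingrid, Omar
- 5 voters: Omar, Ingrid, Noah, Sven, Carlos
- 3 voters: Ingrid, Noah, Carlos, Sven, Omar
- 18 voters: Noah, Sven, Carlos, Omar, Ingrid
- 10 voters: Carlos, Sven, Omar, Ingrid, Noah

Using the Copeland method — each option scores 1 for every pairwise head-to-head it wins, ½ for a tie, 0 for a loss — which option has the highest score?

Carlos

Carlos: beats Noah, Omar, Ingrid, and Sven → score 4.
Noah: beats Omar and Ingrid; loses to Carlos and Sven → score 2.
Omar: loses to Carlos, Noah, Ingrid, and Sven → score 0.
Ingrid: beats Omar; loses to Carlos, Noah, and Sven → score 1.
Sven: beats Noah, Omar, and Ingrid; loses to Carlos → score 3.
Carlos has the best pairwise record.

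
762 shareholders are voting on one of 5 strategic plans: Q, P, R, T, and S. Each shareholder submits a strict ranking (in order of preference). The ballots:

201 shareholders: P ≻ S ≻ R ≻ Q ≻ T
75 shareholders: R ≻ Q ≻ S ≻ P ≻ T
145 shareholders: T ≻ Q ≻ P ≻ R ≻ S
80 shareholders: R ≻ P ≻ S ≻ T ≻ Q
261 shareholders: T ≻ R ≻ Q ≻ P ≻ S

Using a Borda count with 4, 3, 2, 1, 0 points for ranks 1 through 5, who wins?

R

Q: 201·1 + 75·3 + 145·3 + 80·0 + 261·2 = 1383
P: 201·4 + 75·1 + 145·2 + 80·3 + 261·1 = 1670
R: 201·2 + 75·4 + 145·1 + 80·4 + 261·3 = 1950
T: 201·0 + 75·0 + 145·4 + 80·1 + 261·4 = 1704
S: 201·3 + 75·2 + 145·0 + 80·2 + 261·0 = 913
R has the highest Borda score (1950).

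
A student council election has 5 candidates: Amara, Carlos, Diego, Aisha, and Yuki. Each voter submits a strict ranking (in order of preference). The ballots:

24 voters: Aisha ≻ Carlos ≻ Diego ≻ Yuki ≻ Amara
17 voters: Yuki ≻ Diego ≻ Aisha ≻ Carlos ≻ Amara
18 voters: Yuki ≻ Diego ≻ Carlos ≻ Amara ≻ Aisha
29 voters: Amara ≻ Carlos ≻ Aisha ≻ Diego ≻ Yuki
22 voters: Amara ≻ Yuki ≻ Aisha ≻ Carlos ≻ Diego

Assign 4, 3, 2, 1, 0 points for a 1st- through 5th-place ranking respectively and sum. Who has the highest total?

Carlos

Amara: 24·0 + 17·0 + 18·1 + 29·4 + 22·4 = 222
Carlos: 24·3 + 17·1 + 18·2 + 29·3 + 22·1 = 234
Diego: 24·2 + 17·3 + 18·3 + 29·1 + 22·0 = 182
Aisha: 24·4 + 17·2 + 18·0 + 29·2 + 22·2 = 232
Yuki: 24·1 + 17·4 + 18·4 + 29·0 + 22·3 = 230
Carlos has the highest Borda score (234).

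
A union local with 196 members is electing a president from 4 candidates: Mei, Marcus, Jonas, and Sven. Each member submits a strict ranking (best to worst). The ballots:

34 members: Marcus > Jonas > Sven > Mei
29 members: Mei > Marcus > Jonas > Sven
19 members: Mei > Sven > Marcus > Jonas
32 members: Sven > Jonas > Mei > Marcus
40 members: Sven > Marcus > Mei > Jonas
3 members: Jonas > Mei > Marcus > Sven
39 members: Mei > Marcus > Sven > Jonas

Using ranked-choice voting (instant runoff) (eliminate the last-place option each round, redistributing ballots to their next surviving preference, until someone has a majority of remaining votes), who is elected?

Round 1: Mei 87, Marcus 34, Jonas 3, Sven 72. Eliminate Jonas.
Round 2: Mei 90, Marcus 34, Sven 72. Eliminate Marcus.
Round 3: Mei 90, Sven 106. Sven has a majority.

Sven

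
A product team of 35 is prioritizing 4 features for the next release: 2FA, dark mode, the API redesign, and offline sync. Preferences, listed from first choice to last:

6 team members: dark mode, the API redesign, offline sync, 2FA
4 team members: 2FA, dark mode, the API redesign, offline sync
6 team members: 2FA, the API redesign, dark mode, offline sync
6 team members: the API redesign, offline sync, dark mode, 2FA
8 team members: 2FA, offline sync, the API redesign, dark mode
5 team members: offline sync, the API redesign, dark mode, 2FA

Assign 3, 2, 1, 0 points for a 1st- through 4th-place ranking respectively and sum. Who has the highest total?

the API redesign

2FA: 6·0 + 4·3 + 6·3 + 6·0 + 8·3 + 5·0 = 54
dark mode: 6·3 + 4·2 + 6·1 + 6·1 + 8·0 + 5·1 = 43
the API redesign: 6·2 + 4·1 + 6·2 + 6·3 + 8·1 + 5·2 = 64
offline sync: 6·1 + 4·0 + 6·0 + 6·2 + 8·2 + 5·3 = 49
the API redesign has the highest Borda score (64).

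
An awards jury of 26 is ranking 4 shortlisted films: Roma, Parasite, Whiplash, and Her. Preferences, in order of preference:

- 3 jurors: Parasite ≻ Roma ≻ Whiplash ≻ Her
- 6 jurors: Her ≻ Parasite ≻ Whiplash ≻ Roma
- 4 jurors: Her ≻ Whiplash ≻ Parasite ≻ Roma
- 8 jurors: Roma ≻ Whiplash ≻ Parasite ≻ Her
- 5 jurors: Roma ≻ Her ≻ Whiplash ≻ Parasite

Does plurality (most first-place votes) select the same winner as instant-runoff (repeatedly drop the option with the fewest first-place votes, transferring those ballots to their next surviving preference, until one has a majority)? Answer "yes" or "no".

Plurality — first-place votes: Roma 13, Parasite 3, Whiplash 0, Her 10. Winner: Roma.
Instant-runoff — R1 Roma 13, Parasite 3, Whiplash 0, Her 10 (Whiplash out); R2 Roma 13, Parasite 3, Her 10 (Parasite out); R3 Roma 16, Her 10 (Roma winner). Winner: Roma.
The two methods agree.

yes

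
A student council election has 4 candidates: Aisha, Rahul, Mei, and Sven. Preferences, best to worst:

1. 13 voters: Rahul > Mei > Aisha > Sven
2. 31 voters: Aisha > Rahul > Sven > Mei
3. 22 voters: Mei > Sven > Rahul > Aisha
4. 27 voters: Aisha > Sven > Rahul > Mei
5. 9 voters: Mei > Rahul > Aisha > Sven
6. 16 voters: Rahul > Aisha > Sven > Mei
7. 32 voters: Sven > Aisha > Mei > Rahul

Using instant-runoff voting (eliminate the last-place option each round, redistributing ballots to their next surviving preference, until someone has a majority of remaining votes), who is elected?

Aisha

Round 1: Aisha 58, Rahul 29, Mei 31, Sven 32. Eliminate Rahul.
Round 2: Aisha 74, Mei 44, Sven 32. Eliminate Sven.
Round 3: Aisha 106, Mei 44. Aisha has a majority.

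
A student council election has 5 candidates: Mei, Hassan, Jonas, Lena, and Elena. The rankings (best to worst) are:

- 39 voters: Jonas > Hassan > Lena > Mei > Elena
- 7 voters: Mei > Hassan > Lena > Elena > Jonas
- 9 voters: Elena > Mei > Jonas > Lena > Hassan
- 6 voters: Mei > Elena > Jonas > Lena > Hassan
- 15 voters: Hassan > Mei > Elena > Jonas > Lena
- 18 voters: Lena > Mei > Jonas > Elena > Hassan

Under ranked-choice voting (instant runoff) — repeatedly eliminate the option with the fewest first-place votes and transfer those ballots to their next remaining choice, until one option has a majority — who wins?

Round 1: Mei 13, Hassan 15, Jonas 39, Lena 18, Elena 9. Eliminate Elena.
Round 2: Mei 22, Hassan 15, Jonas 39, Lena 18. Eliminate Hassan.
Round 3: Mei 37, Jonas 39, Lena 18. Eliminate Lena.
Round 4: Mei 55, Jonas 39. Mei has a majority.

Mei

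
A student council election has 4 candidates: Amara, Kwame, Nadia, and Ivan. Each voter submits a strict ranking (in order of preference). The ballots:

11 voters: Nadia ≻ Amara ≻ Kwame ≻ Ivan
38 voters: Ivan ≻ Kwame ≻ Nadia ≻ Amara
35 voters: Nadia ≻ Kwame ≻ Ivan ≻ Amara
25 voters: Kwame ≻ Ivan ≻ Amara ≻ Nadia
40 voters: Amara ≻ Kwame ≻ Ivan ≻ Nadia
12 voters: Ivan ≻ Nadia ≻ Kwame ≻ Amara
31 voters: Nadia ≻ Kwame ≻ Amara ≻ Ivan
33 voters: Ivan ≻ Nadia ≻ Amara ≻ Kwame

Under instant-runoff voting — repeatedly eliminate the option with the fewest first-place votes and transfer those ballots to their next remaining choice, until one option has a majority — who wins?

Ivan

Round 1: Amara 40, Kwame 25, Nadia 77, Ivan 83. Eliminate Kwame.
Round 2: Amara 40, Nadia 77, Ivan 108. Eliminate Amara.
Round 3: Nadia 77, Ivan 148. Ivan has a majority.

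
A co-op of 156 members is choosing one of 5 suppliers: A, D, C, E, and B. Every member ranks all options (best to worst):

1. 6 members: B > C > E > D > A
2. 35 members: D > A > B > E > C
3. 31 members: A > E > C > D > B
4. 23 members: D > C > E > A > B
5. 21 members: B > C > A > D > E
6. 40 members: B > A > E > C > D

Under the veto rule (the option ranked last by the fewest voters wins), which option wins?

Last-place votes: A 6, D 40, C 35, E 21, B 54.
A is ranked last by the fewest voters, so A wins.

A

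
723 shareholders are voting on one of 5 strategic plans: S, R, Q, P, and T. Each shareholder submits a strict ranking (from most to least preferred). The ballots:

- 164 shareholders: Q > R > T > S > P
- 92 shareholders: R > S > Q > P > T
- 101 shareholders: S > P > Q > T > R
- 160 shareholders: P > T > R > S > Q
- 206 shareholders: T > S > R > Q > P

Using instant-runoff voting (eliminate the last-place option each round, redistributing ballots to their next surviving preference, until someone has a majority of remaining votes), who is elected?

T

Round 1: S 101, R 92, Q 164, P 160, T 206. Eliminate R.
Round 2: S 193, Q 164, P 160, T 206. Eliminate P.
Round 3: S 193, Q 164, T 366. T has a majority.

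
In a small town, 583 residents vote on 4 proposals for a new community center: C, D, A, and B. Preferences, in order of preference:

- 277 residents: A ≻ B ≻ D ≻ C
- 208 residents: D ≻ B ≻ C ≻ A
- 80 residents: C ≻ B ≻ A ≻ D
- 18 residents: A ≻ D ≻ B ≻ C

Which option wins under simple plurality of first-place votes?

A

First-place votes: C 80, D 208, A 295, B 0.
A has the most first-place votes.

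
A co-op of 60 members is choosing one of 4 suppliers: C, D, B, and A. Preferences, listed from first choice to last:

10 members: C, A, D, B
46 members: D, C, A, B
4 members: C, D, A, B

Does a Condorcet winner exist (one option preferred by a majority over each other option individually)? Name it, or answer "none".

D

D vs C: 46–14 for D.
D vs B: 60–0 for D.
D vs A: 50–10 for D.
D beats every other option head-to-head.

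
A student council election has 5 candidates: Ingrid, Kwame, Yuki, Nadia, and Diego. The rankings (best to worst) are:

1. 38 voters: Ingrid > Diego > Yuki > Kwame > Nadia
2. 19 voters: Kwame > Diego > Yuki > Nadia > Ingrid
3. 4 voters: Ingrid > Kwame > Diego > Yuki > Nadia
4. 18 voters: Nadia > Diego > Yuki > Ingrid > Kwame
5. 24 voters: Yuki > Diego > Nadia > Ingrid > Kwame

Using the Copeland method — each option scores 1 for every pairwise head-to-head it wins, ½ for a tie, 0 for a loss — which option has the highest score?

Diego

Ingrid: beats Kwame; loses to Yuki, Nadia, and Diego → score 1.
Kwame: beats Nadia; loses to Ingrid, Yuki, and Diego → score 1.
Yuki: beats Ingrid, Kwame, and Nadia; loses to Diego → score 3.
Nadia: beats Ingrid; loses to Kwame, Yuki, and Diego → score 1.
Diego: beats Ingrid, Kwame, Yuki, and Nadia → score 4.
Diego has the best pairwise record.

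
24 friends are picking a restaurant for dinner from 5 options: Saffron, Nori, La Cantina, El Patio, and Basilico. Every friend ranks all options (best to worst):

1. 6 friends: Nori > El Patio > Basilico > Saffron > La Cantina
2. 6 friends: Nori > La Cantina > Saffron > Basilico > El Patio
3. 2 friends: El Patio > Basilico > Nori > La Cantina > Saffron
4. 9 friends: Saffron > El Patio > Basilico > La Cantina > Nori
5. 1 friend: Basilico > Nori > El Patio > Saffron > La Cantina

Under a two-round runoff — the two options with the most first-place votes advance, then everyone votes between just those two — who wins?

Nori

Round 1 first-place votes: Saffron 9, Nori 12, La Cantina 0, El Patio 2, Basilico 1.
Nori and Saffron advance.
Runoff: Nori is preferred to Saffron by 15 voters; Saffron by 9.
Nori wins the runoff.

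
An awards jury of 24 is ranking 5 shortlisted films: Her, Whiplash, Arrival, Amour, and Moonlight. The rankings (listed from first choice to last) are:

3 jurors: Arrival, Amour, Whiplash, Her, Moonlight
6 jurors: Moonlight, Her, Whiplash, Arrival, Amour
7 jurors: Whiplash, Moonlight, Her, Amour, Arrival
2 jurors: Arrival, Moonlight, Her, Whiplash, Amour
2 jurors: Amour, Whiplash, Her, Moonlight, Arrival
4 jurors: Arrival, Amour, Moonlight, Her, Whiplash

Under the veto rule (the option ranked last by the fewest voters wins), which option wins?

Her

Last-place votes: Her 0, Whiplash 4, Arrival 9, Amour 8, Moonlight 3.
Her is ranked last by the fewest voters, so Her wins.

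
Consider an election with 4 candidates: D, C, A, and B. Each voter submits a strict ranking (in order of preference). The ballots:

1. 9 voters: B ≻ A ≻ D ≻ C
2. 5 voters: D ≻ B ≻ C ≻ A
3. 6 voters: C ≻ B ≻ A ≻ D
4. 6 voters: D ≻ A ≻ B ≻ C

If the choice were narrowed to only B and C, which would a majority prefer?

B

Voters preferring B to C: 20; preferring C to B: 6.
B wins the head-to-head.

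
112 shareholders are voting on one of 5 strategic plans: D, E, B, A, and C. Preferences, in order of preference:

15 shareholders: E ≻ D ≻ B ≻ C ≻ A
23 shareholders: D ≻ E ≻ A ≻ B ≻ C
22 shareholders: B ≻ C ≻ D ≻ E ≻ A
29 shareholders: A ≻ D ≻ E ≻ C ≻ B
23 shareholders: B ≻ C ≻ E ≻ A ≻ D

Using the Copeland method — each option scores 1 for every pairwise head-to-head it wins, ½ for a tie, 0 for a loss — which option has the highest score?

D

D: beats E, B, A, and C → score 4.
E: beats B, A, and C; loses to D → score 3.
B: beats A and C; loses to D and E → score 2.
A: loses to D, E, B, and C → score 0.
C: beats A; loses to D, E, and B → score 1.
D has the best pairwise record.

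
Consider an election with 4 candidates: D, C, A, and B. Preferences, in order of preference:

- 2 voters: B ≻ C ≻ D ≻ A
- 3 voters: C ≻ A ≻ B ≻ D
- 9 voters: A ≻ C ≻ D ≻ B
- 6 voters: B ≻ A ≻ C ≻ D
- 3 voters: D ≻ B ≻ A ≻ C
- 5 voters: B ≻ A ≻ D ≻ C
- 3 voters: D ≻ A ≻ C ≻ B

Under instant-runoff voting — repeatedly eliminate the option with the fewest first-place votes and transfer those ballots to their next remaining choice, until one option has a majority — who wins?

Round 1: D 6, C 3, A 9, B 13. Eliminate C.
Round 2: D 6, A 12, B 13. Eliminate D.
Round 3: A 15, B 16. B has a majority.

B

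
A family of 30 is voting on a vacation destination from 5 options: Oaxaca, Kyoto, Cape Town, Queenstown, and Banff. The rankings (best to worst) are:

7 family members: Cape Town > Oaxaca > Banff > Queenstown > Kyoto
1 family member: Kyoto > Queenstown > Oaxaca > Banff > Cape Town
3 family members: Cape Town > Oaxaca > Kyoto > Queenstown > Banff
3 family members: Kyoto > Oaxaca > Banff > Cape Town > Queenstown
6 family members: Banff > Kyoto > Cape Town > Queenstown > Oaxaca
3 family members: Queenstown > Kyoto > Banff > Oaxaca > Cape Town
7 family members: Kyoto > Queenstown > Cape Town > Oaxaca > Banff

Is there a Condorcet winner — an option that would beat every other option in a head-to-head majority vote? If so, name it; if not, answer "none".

Kyoto vs Oaxaca: 20–10 for Kyoto.
Kyoto vs Cape Town: 20–10 for Kyoto.
Kyoto vs Queenstown: 20–10 for Kyoto.
Kyoto vs Banff: 17–13 for Kyoto.
Kyoto beats every other option head-to-head.

Kyoto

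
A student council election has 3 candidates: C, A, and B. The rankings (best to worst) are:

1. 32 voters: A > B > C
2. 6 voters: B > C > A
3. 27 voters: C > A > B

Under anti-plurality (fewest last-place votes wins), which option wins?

A

Last-place votes: C 32, A 6, B 27.
A is ranked last by the fewest voters, so A wins.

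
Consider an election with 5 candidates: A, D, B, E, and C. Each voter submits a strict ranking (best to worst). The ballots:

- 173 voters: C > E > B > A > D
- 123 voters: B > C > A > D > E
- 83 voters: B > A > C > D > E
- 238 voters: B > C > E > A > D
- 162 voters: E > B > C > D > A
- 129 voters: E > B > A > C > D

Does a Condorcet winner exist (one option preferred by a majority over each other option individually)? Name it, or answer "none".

none

Checking pairwise contests:
B beats A 908–0.
A beats D 746–162.
E beats B 464–444.
C beats E 617–291.
B beats C 735–173.
Every option loses at least one head-to-head, so there is no Condorcet winner.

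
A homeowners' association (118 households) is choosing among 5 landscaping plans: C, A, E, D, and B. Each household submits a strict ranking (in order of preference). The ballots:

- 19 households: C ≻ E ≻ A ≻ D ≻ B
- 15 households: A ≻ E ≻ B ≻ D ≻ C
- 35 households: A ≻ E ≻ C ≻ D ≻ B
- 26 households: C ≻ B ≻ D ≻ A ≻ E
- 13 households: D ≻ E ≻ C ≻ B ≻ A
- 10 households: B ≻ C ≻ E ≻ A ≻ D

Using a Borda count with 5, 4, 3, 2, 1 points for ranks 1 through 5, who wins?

C

C: 19·5 + 15·1 + 35·3 + 26·5 + 13·3 + 10·4 = 424
A: 19·3 + 15·5 + 35·5 + 26·2 + 13·1 + 10·2 = 392
E: 19·4 + 15·4 + 35·4 + 26·1 + 13·4 + 10·3 = 384
D: 19·2 + 15·2 + 35·2 + 26·3 + 13·5 + 10·1 = 291
B: 19·1 + 15·3 + 35·1 + 26·4 + 13·2 + 10·5 = 279
C has the highest Borda score (424).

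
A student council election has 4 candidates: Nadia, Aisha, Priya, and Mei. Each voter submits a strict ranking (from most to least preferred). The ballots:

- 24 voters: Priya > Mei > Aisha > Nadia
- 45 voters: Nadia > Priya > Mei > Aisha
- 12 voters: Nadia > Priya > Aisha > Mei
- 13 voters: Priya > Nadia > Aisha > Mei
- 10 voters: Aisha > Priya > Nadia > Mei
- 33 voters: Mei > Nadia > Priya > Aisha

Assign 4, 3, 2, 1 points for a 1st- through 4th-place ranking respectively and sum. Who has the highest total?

Priya

Nadia: 24·1 + 45·4 + 12·4 + 13·3 + 10·2 + 33·3 = 410
Aisha: 24·2 + 45·1 + 12·2 + 13·2 + 10·4 + 33·1 = 216
Priya: 24·4 + 45·3 + 12·3 + 13·4 + 10·3 + 33·2 = 415
Mei: 24·3 + 45·2 + 12·1 + 13·1 + 10·1 + 33·4 = 329
Priya has the highest Borda score (415).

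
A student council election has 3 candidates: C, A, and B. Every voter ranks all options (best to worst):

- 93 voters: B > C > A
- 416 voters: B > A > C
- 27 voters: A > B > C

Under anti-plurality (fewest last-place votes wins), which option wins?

Last-place votes: C 443, A 93, B 0.
B is ranked last by the fewest voters, so B wins.

B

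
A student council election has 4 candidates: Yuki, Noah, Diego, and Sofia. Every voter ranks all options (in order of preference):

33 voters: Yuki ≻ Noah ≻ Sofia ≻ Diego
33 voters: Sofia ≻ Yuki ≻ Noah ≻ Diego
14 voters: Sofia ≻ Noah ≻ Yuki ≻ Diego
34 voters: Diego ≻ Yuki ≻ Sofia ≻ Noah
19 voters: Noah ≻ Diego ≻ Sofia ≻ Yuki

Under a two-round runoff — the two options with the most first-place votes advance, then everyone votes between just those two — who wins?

Round 1 first-place votes: Yuki 33, Noah 19, Diego 34, Sofia 47.
Sofia and Diego advance.
Runoff: Sofia is preferred to Diego by 80 voters; Diego by 53.
Sofia wins the runoff.

Sofia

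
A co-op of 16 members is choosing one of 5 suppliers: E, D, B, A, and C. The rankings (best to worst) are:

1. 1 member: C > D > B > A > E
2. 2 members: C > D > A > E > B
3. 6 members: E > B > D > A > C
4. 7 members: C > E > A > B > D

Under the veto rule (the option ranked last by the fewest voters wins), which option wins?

Last-place votes: E 1, D 7, B 2, A 0, C 6.
A is ranked last by the fewest voters, so A wins.

A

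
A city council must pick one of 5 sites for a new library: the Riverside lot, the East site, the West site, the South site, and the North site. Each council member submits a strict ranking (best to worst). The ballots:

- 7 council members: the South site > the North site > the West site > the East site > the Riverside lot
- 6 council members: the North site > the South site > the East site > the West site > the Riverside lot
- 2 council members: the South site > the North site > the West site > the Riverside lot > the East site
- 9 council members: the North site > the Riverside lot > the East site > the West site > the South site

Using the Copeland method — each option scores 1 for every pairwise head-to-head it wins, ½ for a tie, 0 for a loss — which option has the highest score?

the Riverside lot: loses to the East site, the West site, the South site, and the North site → score 0.
the East site: beats the Riverside lot and the West site; loses to the South site and the North site → score 2.
the West site: beats the Riverside lot; loses to the East site, the South site, and the North site → score 1.
the South site: beats the Riverside lot, the East site, and the West site; loses to the North site → score 3.
the North site: beats the Riverside lot, the East site, the West site, and the South site → score 4.
the North site has the best pairwise record.

the North site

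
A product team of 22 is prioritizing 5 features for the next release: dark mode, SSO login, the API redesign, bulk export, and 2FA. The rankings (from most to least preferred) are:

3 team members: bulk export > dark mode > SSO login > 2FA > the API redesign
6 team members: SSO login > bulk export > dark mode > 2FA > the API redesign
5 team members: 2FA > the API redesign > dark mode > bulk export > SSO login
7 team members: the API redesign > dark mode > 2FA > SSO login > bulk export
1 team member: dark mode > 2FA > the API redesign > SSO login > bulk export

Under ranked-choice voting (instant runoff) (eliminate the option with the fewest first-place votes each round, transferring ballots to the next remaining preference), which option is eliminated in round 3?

Round 1: dark mode 1, SSO login 6, the API redesign 7, bulk export 3, 2FA 5. Eliminate dark mode.
Round 2: SSO login 6, the API redesign 7, bulk export 3, 2FA 6. Eliminate bulk export.
Round 3: SSO login 9, the API redesign 7, 2FA 6. Eliminate 2FA.

2FA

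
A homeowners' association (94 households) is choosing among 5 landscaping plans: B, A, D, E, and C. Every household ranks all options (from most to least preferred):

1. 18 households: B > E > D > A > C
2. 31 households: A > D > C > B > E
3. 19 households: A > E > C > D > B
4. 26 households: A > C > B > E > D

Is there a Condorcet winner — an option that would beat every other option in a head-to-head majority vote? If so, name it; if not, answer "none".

A

A vs B: 76–18 for A.
A vs D: 76–18 for A.
A vs E: 76–18 for A.
A vs C: 94–0 for A.
A beats every other option head-to-head.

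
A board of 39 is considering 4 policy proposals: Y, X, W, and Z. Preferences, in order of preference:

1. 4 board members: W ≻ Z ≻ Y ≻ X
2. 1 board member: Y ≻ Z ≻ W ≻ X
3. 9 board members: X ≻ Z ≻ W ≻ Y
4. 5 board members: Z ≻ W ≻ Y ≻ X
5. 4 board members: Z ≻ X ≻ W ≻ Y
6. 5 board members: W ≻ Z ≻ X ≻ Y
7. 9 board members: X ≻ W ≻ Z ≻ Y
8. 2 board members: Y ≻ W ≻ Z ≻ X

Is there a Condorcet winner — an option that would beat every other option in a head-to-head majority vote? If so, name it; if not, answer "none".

none

Checking pairwise contests:
X beats Y 27–12.
Z beats X 21–18.
X beats W 22–17.
W beats Z 20–19.
Every option loses at least one head-to-head, so there is no Condorcet winner.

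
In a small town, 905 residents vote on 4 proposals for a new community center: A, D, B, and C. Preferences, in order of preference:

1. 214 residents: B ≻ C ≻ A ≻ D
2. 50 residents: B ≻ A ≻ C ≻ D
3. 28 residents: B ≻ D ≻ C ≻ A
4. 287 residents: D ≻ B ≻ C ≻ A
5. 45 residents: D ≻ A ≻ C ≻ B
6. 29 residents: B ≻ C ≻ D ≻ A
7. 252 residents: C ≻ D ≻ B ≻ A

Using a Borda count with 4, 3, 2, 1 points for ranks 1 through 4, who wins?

A: 214·2 + 50·3 + 28·1 + 287·1 + 45·3 + 29·1 + 252·1 = 1309
D: 214·1 + 50·1 + 28·3 + 287·4 + 45·4 + 29·2 + 252·3 = 2490
B: 214·4 + 50·4 + 28·4 + 287·3 + 45·1 + 29·4 + 252·2 = 2694
C: 214·3 + 50·2 + 28·2 + 287·2 + 45·2 + 29·3 + 252·4 = 2557
B has the highest Borda score (2694).

B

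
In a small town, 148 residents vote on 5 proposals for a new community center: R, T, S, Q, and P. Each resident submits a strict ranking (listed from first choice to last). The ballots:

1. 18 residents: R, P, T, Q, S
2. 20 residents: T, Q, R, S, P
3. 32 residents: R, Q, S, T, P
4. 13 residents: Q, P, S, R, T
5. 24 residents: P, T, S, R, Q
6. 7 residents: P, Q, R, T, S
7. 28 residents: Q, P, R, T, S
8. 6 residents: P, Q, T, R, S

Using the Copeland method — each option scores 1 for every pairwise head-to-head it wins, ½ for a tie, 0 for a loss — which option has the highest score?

Q

R: beats T and S; ties Q; loses to P → score 2.5.
T: beats S; loses to R, Q, and P → score 1.
S: loses to R, T, Q, and P → score 0.
Q: beats T, S, and P; ties R → score 3.5.
P: beats R, T, and S; loses to Q → score 3.
Q has the best pairwise record.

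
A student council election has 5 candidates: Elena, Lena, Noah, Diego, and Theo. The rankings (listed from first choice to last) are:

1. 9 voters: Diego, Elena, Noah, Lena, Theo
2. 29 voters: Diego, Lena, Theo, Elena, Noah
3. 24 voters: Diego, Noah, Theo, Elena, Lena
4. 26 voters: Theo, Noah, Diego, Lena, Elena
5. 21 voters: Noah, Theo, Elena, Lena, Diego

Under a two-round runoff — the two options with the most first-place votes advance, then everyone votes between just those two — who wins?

Diego

Round 1 first-place votes: Elena 0, Lena 0, Noah 21, Diego 62, Theo 26.
Diego and Theo advance.
Runoff: Diego is preferred to Theo by 62 voters; Theo by 47.
Diego wins the runoff.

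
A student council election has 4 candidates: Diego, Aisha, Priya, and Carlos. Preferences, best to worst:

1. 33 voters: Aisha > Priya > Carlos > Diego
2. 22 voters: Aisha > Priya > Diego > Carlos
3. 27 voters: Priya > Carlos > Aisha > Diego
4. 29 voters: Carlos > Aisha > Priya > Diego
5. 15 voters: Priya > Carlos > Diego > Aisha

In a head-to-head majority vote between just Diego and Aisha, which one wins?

Voters preferring Diego to Aisha: 15; preferring Aisha to Diego: 111.
Aisha wins the head-to-head.

Aisha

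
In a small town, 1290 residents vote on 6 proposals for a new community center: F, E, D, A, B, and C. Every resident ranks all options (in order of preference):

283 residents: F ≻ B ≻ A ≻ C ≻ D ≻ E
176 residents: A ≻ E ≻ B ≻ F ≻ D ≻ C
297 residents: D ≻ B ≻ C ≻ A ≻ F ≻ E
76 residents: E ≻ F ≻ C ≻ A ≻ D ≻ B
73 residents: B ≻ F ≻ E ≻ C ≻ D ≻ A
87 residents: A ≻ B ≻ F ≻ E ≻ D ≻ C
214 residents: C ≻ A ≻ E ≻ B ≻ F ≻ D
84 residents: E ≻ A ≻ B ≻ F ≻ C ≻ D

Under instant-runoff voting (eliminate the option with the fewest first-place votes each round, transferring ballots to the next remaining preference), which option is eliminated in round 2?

Round 1: F 283, E 160, D 297, A 263, B 73, C 214. Eliminate B.
Round 2: F 356, E 160, D 297, A 263, C 214. Eliminate E.

E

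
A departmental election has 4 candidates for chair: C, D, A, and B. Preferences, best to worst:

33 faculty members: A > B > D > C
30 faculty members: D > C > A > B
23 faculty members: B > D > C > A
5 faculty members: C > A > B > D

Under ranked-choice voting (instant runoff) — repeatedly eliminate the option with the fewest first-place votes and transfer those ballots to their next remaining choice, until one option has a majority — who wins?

D

Round 1: C 5, D 30, A 33, B 23. Eliminate C.
Round 2: D 30, A 38, B 23. Eliminate B.
Round 3: D 53, A 38. D has a majority.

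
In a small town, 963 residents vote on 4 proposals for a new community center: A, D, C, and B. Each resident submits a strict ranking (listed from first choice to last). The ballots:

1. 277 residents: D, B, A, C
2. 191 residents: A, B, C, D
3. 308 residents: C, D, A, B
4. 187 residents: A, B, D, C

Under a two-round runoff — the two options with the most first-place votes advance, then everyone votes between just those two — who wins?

Round 1 first-place votes: A 378, D 277, C 308, B 0.
A and C advance.
Runoff: A is preferred to C by 655 voters; C by 308.
A wins the runoff.

A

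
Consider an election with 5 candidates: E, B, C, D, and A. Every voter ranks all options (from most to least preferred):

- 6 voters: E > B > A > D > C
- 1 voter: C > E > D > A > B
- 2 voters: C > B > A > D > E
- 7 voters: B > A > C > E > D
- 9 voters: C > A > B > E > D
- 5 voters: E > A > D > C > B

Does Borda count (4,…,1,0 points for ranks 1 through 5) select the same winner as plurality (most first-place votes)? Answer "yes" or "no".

no

Borda — scores: E 63, B 70, C 67, D 20, A 80. Winner: A.
Plurality — first-place votes: E 11, B 7, C 12, D 0, A 0. Winner: C.
The two methods disagree.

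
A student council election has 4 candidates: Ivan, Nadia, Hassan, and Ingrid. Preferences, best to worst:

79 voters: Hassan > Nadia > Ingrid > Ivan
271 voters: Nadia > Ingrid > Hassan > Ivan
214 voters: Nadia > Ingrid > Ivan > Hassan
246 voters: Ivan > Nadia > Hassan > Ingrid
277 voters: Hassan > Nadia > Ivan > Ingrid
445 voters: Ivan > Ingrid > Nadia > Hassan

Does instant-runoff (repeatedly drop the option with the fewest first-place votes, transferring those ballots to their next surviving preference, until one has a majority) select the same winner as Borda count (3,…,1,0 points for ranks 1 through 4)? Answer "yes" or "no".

Instant-runoff — R1 Ivan 691, Nadia 485, Hassan 356, Ingrid 0 (Ingrid out); R2 Ivan 691, Nadia 485, Hassan 356 (Hassan out); R3 Ivan 691, Nadia 841 (Nadia winner). Winner: Nadia.
Borda — scores: Ivan 2564, Nadia 3104, Hassan 1585, Ingrid 1939. Winner: Nadia.
The two methods agree.

yes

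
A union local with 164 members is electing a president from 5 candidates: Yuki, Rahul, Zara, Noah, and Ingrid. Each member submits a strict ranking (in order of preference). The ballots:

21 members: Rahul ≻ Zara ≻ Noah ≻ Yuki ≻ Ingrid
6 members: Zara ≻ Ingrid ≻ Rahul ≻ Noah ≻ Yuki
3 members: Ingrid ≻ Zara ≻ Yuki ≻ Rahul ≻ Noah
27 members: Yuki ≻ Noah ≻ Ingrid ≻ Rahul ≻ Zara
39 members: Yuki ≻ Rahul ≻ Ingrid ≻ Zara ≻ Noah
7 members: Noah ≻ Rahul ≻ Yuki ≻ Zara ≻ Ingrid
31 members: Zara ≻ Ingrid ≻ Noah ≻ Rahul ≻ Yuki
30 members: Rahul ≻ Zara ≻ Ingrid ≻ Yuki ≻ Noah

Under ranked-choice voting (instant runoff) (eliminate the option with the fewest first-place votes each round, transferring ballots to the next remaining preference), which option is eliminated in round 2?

Noah

Round 1: Yuki 66, Rahul 51, Zara 37, Noah 7, Ingrid 3. Eliminate Ingrid.
Round 2: Yuki 66, Rahul 51, Zara 40, Noah 7. Eliminate Noah.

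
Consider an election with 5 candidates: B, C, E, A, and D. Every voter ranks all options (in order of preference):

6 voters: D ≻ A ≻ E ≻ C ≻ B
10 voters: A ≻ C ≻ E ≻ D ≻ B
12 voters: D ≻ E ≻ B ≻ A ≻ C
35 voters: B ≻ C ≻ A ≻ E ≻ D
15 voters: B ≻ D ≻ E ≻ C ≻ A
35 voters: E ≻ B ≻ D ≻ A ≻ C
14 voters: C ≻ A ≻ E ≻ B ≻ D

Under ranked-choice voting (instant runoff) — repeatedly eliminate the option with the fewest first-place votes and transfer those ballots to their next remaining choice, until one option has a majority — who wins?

Round 1: B 50, C 14, E 35, A 10, D 18. Eliminate A.
Round 2: B 50, C 24, E 35, D 18. Eliminate D.
Round 3: B 50, C 24, E 53. Eliminate C.
Round 4: B 50, E 77. E has a majority.

E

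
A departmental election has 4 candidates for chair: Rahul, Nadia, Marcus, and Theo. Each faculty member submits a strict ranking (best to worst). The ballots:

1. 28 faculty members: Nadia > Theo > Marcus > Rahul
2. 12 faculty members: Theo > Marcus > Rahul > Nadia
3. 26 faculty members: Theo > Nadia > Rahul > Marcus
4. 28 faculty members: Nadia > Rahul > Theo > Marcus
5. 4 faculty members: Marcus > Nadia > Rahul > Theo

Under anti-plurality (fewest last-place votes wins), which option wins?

Theo

Last-place votes: Rahul 28, Nadia 12, Marcus 54, Theo 4.
Theo is ranked last by the fewest voters, so Theo wins.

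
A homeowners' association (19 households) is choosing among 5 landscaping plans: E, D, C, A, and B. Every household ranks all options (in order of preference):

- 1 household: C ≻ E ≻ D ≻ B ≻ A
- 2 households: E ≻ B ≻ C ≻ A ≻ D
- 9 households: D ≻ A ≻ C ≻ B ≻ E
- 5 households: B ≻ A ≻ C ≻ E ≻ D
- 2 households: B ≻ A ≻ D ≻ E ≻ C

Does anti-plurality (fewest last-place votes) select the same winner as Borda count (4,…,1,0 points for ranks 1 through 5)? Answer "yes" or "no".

Anti-plurality — last-place votes: E 9, D 7, C 2, A 1, B 0. Winner: B.
Borda — scores: E 18, D 42, C 36, A 50, B 44. Winner: A.
The two methods disagree.

no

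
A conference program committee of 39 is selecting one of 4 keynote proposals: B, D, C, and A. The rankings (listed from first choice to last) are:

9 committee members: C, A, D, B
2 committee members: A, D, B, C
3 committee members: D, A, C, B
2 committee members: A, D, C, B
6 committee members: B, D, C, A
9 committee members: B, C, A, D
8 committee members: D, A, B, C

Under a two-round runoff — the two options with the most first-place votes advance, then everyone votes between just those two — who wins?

D

Round 1 first-place votes: B 15, D 11, C 9, A 4.
B and D advance.
Runoff: B is preferred to D by 15 voters; D by 24.
D wins the runoff.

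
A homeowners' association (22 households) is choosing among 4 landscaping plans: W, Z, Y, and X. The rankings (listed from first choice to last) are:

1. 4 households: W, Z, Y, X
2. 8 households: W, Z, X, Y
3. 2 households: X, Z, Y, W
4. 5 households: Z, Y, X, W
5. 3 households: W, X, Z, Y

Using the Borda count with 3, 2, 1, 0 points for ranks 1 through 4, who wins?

W: 4·3 + 8·3 + 2·0 + 5·0 + 3·3 = 45
Z: 4·2 + 8·2 + 2·2 + 5·3 + 3·1 = 46
Y: 4·1 + 8·0 + 2·1 + 5·2 + 3·0 = 16
X: 4·0 + 8·1 + 2·3 + 5·1 + 3·2 = 25
Z has the highest Borda score (46).

Z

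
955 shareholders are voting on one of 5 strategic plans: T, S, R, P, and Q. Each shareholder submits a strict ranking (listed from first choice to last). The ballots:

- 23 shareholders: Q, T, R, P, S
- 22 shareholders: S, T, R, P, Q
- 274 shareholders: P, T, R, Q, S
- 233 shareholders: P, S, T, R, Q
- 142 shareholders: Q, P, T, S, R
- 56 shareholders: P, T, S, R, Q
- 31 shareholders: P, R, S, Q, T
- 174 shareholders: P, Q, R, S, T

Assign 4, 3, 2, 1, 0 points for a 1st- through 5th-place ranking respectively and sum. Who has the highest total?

T: 23·3 + 22·3 + 274·3 + 233·2 + 142·2 + 56·3 + 31·0 + 174·0 = 1875
S: 23·0 + 22·4 + 274·0 + 233·3 + 142·1 + 56·2 + 31·2 + 174·1 = 1277
R: 23·2 + 22·2 + 274·2 + 233·1 + 142·0 + 56·1 + 31·3 + 174·2 = 1368
P: 23·1 + 22·1 + 274·4 + 233·4 + 142·3 + 56·4 + 31·4 + 174·4 = 3543
Q: 23·4 + 22·0 + 274·1 + 233·0 + 142·4 + 56·0 + 31·1 + 174·3 = 1487
P has the highest Borda score (3543).

P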